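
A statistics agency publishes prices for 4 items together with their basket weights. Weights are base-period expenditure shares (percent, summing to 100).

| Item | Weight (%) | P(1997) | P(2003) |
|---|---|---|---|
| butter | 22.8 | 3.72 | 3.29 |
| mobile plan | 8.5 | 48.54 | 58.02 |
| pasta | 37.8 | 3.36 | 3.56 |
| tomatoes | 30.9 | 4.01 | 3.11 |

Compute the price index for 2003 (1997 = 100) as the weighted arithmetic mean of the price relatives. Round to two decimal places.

94.34

butter: 22.8 × (3.29/3.72) = 22.8 × 0.884409 = 20.1645
mobile plan: 8.5 × (58.02/48.54) = 8.5 × 1.195303 = 10.1601
pasta: 37.8 × (3.56/3.36) = 37.8 × 1.059524 = 40.0500
tomatoes: 30.9 × (3.11/4.01) = 30.9 × 0.775561 = 23.9648
Index = Σ wᵢ·(p₁ᵢ/p₀ᵢ) = 20.1645 + 10.1601 + 40.0500 + 23.9648 = 94.3394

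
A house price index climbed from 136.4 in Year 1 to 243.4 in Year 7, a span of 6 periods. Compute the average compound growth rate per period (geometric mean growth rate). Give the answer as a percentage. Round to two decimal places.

10.13%

Growth factor = (243.4/136.4)^(1/6) = (1.784457)^(1/6) = 1.101331
Growth rate = 1.101331 − 1 = 0.101331 = 10.1331%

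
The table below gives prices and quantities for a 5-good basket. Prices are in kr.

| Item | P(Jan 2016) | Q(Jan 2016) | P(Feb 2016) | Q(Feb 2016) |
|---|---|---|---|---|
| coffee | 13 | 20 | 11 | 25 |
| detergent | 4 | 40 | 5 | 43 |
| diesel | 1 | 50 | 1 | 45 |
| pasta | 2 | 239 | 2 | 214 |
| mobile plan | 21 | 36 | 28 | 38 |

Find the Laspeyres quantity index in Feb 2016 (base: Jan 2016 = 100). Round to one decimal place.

103.8

Laspeyres quantity index uses base-period prices as weights.
ΣP(Jan 2016)·Q(Feb 2016) = 13×25 + 4×43 + 1×45 + 2×214 + 21×38 = 325 + 172 + 45 + 428 + 798 = 1768
ΣP(Jan 2016)·Q(Jan 2016) = 13×20 + 4×40 + 1×50 + 2×239 + 21×36 = 260 + 160 + 50 + 478 + 756 = 1704
Index = 1768 / 1704 × 100 = 103.7559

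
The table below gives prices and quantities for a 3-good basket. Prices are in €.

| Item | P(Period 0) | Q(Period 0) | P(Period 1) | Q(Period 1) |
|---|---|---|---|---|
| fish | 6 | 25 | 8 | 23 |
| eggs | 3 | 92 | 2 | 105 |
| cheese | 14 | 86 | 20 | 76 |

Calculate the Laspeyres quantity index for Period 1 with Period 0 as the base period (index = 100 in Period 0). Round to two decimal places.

Laspeyres quantity index uses base-period prices as weights.
ΣP(Period 0)·Q(Period 1) = 6×23 + 3×105 + 14×76 = 138 + 315 + 1064 = 1517
ΣP(Period 0)·Q(Period 0) = 6×25 + 3×92 + 14×86 = 150 + 276 + 1204 = 1630
Index = 1517 / 1630 × 100 = 93.0675

93.07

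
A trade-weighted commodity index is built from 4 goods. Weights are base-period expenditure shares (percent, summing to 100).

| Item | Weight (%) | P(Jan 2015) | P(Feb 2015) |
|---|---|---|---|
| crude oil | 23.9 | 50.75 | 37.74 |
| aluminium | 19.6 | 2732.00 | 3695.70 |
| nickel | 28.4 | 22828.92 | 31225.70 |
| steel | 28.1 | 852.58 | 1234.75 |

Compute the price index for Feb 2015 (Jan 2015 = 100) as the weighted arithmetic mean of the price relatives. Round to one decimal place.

123.8

crude oil: 23.9 × (37.74/50.75) = 23.9 × 0.743645 = 17.7731
aluminium: 19.6 × (3695.70/2732.00) = 19.6 × 1.352745 = 26.5138
nickel: 28.4 × (31225.70/22828.92) = 28.4 × 1.367813 = 38.8459
steel: 28.1 × (1234.75/852.58) = 28.1 × 1.448251 = 40.6959
Index = Σ wᵢ·(p₁ᵢ/p₀ᵢ) = 17.7731 + 26.5138 + 38.8459 + 40.6959 = 123.8287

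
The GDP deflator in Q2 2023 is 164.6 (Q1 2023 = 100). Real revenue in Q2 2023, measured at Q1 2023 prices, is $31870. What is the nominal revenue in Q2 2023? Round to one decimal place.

52458.0

Nominal = Real × (Index/100) = 31870 × (164.6/100)
        = 31870 × 1.646 = 52458.0200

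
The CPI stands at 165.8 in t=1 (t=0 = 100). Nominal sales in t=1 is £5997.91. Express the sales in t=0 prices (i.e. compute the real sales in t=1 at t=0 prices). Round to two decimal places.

Real = Nominal ÷ (Index/100) = 5997.91 ÷ (165.8/100)
     = 5997.91 ÷ 1.658 = 3617.5573

3617.56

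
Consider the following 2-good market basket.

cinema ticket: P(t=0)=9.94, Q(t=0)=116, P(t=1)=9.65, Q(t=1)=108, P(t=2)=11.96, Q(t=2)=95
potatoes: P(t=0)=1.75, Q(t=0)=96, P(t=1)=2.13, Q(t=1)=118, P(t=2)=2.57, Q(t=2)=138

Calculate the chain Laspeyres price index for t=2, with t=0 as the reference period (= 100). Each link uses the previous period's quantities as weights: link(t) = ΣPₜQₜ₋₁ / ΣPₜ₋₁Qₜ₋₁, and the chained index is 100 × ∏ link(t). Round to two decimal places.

123.57

Link t=0→t=1:
ΣP(t=1)Q(t=0) = 9.65×116 + 2.13×96 = 1119.4 + 204.48 = 1323.88
ΣP(t=0)Q(t=0) = 9.94×116 + 1.75×96 = 1153.04 + 168 = 1321.04
link = 1323.88/1321.04 = 1.002150
Link t=1→t=2:
ΣP(t=2)Q(t=1) = 11.96×108 + 2.57×118 = 1291.68 + 303.26 = 1594.94
ΣP(t=1)Q(t=1) = 9.65×108 + 2.13×118 = 1042.2 + 251.34 = 1293.54
link = 1594.94/1293.54 = 1.233004
Chained index = 100 × 1.002150 × 1.233004 = 123.5655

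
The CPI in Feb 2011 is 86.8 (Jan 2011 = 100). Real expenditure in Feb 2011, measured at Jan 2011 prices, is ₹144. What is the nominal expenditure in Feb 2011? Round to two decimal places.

124.99

Nominal = Real × (Index/100) = 144 × (86.8/100)
        = 144 × 0.868 = 124.9920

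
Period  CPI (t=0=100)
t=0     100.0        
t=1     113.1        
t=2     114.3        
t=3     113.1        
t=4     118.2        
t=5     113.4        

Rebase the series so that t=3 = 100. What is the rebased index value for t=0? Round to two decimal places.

Rebased(t=0) = 100.0 / 113.1 × 100 = 88.4173

88.42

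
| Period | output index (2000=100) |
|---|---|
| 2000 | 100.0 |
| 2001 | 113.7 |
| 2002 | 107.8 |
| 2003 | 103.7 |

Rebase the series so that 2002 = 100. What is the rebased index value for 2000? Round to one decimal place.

Rebased(2000) = 100.0 / 107.8 × 100 = 92.7644

92.8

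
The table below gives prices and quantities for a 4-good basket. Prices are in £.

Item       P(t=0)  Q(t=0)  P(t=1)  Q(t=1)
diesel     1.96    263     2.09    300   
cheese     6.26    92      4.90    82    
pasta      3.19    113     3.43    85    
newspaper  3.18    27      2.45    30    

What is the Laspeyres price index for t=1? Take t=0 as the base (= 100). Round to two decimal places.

Laspeyres price index uses base-period quantities as weights.
ΣP(t=1)·Q(t=0) = 2.09×263 + 4.90×92 + 3.43×113 + 2.45×27 = 549.67 + 450.8 + 387.59 + 66.15 = 1454.21
ΣP(t=0)·Q(t=0) = 1.96×263 + 6.26×92 + 3.19×113 + 3.18×27 = 515.48 + 575.92 + 360.47 + 85.86 = 1537.73
Index = 1454.21 / 1537.73 × 100 = 94.5686

94.57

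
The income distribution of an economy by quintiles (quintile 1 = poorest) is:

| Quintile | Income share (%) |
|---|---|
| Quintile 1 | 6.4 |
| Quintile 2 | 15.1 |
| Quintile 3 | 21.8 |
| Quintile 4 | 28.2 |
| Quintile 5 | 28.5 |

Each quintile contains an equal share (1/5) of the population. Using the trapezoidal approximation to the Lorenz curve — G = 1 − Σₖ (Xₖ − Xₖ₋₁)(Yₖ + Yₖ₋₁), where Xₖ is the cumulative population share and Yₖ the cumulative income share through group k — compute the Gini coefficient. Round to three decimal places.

0.229

Cumulative income shares Yₖ: 0.0640, 0.2150, 0.4330, 0.7150, 1.0000
Σ (Xₖ−Xₖ₋₁)(Yₖ+Yₖ₋₁) = (1/5)(0.0640+0.0000) + (1/5)(0.2150+0.0640) + (1/5)(0.4330+0.2150) + (1/5)(0.7150+0.4330) + (1/5)(1.0000+0.7150)
  = 0.0128 + 0.0558 + 0.1296 + 0.2296 + 0.3430 = 0.7708
G = 1 − 0.7708 = 0.2292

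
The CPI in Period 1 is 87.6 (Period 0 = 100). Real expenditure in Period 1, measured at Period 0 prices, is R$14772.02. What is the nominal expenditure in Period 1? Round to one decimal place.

Nominal = Real × (Index/100) = 14772.02 × (87.6/100)
        = 14772.02 × 0.876 = 12940.2895

12940.3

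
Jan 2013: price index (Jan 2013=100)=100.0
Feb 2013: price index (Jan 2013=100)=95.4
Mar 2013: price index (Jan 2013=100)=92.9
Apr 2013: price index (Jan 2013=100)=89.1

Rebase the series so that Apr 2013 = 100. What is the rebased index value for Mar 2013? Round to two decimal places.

104.26

Rebased(Mar 2013) = 92.9 / 89.1 × 100 = 104.2649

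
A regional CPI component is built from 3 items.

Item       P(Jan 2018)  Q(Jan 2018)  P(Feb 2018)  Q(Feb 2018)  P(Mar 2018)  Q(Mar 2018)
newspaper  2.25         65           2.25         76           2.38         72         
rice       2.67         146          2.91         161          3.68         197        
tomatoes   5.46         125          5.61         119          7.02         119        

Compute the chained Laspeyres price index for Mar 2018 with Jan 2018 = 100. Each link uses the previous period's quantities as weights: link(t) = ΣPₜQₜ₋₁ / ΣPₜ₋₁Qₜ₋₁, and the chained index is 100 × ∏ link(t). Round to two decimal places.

Link Jan 2018→Feb 2018:
ΣP(Feb 2018)Q(Jan 2018) = 2.25×65 + 2.91×146 + 5.61×125 = 146.25 + 424.86 + 701.25 = 1272.36
ΣP(Jan 2018)Q(Jan 2018) = 2.25×65 + 2.67×146 + 5.46×125 = 146.25 + 389.82 + 682.5 = 1218.57
link = 1272.36/1218.57 = 1.044142
Link Feb 2018→Mar 2018:
ΣP(Mar 2018)Q(Feb 2018) = 2.38×76 + 3.68×161 + 7.02×119 = 180.88 + 592.48 + 835.38 = 1608.74
ΣP(Feb 2018)Q(Feb 2018) = 2.25×76 + 2.91×161 + 5.61×119 = 171 + 468.51 + 667.59 = 1307.1
link = 1608.74/1307.1 = 1.230770
Chained index = 100 × 1.044142 × 1.230770 = 128.5099

128.51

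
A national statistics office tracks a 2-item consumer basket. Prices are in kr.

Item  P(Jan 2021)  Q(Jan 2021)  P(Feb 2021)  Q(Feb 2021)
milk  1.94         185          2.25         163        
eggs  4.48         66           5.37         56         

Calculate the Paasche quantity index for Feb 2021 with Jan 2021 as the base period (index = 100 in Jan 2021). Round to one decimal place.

86.6

Paasche quantity index uses current-period prices as weights.
ΣP(Feb 2021)·Q(Feb 2021) = 2.25×163 + 5.37×56 = 366.75 + 300.72 = 667.47
ΣP(Feb 2021)·Q(Jan 2021) = 2.25×185 + 5.37×66 = 416.25 + 354.42 = 770.67
Index = 667.47 / 770.67 × 100 = 86.6091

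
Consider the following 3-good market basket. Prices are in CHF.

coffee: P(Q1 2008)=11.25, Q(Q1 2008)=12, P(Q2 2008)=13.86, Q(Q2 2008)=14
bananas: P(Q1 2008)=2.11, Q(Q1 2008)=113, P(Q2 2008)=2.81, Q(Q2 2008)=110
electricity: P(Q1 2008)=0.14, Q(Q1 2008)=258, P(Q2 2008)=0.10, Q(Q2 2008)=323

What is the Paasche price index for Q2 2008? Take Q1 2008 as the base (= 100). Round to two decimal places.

Paasche price index uses current-period quantities as weights.
ΣP(Q2 2008)·Q(Q2 2008) = 13.86×14 + 2.81×110 + 0.10×323 = 194.04 + 309.1 + 32.3 = 535.44
ΣP(Q1 2008)·Q(Q2 2008) = 11.25×14 + 2.11×110 + 0.14×323 = 157.5 + 232.1 + 45.22 = 434.82
Index = 535.44 / 434.82 × 100 = 123.1406

123.14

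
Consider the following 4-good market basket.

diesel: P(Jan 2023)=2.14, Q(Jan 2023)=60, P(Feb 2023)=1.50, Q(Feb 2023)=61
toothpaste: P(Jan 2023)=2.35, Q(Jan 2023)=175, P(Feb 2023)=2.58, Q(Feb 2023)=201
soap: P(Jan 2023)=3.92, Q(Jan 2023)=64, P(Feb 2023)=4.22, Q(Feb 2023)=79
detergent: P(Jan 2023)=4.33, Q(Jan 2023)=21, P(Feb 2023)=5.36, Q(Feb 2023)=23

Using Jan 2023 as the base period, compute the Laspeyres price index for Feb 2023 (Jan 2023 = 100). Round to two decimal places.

Laspeyres price index uses base-period quantities as weights.
ΣP(Feb 2023)·Q(Jan 2023) = 1.50×60 + 2.58×175 + 4.22×64 + 5.36×21 = 90 + 451.5 + 270.08 + 112.56 = 924.14
ΣP(Jan 2023)·Q(Jan 2023) = 2.14×60 + 2.35×175 + 3.92×64 + 4.33×21 = 128.4 + 411.25 + 250.88 + 90.93 = 881.46
Index = 924.14 / 881.46 × 100 = 104.8420

104.84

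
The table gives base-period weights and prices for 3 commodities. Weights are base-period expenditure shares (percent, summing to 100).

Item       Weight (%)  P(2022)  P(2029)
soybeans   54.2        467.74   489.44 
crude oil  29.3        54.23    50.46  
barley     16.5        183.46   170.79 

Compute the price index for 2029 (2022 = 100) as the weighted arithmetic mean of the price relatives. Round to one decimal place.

soybeans: 54.2 × (489.44/467.74) = 54.2 × 1.046393 = 56.7145
crude oil: 29.3 × (50.46/54.23) = 29.3 × 0.930481 = 27.2631
barley: 16.5 × (170.79/183.46) = 16.5 × 0.930939 = 15.3605
Index = Σ wᵢ·(p₁ᵢ/p₀ᵢ) = 56.7145 + 27.2631 + 15.3605 = 99.3381

99.3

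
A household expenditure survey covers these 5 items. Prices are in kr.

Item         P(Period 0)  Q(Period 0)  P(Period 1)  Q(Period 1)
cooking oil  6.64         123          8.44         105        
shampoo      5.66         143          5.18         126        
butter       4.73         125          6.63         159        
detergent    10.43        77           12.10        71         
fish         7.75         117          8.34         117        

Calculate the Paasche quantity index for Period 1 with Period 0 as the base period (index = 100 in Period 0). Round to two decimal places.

Paasche quantity index uses current-period prices as weights.
ΣP(Period 1)·Q(Period 1) = 8.44×105 + 5.18×126 + 6.63×159 + 12.10×71 + 8.34×117 = 886.2 + 652.68 + 1054.17 + 859.1 + 975.78 = 4427.93
ΣP(Period 1)·Q(Period 0) = 8.44×123 + 5.18×143 + 6.63×125 + 12.10×77 + 8.34×117 = 1038.12 + 740.74 + 828.75 + 931.7 + 975.78 = 4515.09
Index = 4427.93 / 4515.09 × 100 = 98.0696

98.07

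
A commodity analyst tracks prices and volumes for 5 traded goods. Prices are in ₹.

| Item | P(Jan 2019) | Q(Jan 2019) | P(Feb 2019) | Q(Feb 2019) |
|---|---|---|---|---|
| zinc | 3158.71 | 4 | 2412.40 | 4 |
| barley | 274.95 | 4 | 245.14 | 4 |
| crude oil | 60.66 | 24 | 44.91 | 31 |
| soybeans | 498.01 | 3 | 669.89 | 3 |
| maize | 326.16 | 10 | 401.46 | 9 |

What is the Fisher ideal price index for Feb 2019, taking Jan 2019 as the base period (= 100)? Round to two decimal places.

88.46

Laspeyres component (base-period weights):
ΣP(Feb 2019)Q(Jan 2019) = 2412.40×4 + 245.14×4 + 44.91×24 + 669.89×3 + 401.46×10 = 9649.6 + 980.56 + 1077.84 + 2009.67 + 4014.6 = 17732.27
ΣP(Jan 2019)Q(Jan 2019) = 3158.71×4 + 274.95×4 + 60.66×24 + 498.01×3 + 326.16×10 = 12634.84 + 1099.8 + 1455.84 + 1494.03 + 3261.6 = 19946.11
L = 17732.27 / 19946.11 × 100 = 88.9009
Paasche component (current-period weights):
ΣP(Feb 2019)Q(Feb 2019) = 2412.40×4 + 245.14×4 + 44.91×31 + 669.89×3 + 401.46×9 = 9649.6 + 980.56 + 1392.21 + 2009.67 + 3613.14 = 17645.18
ΣP(Jan 2019)Q(Feb 2019) = 3158.71×4 + 274.95×4 + 60.66×31 + 498.01×3 + 326.16×9 = 12634.84 + 1099.8 + 1880.46 + 1494.03 + 2935.44 = 20044.57
P = 17645.18 / 20044.57 × 100 = 88.0297
Fisher = √(L × P) = √(88.9009 × 88.0297) = 88.4642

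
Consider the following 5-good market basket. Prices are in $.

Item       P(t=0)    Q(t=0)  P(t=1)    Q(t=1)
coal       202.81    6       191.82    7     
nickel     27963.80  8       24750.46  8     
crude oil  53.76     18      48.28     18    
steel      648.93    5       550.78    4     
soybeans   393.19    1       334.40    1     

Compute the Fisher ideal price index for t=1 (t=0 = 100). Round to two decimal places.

88.50

Laspeyres component (base-period weights):
ΣP(t=1)Q(t=0) = 191.82×6 + 24750.46×8 + 48.28×18 + 550.78×5 + 334.40×1 = 1150.92 + 198003.68 + 869.04 + 2753.9 + 334.4 = 203111.94
ΣP(t=0)Q(t=0) = 202.81×6 + 27963.80×8 + 53.76×18 + 648.93×5 + 393.19×1 = 1216.86 + 223710.4 + 967.68 + 3244.65 + 393.19 = 229532.78
L = 203111.94 / 229532.78 × 100 = 88.4893
Paasche component (current-period weights):
ΣP(t=1)Q(t=1) = 191.82×7 + 24750.46×8 + 48.28×18 + 550.78×4 + 334.40×1 = 1342.74 + 198003.68 + 869.04 + 2203.12 + 334.4 = 202752.98
ΣP(t=0)Q(t=1) = 202.81×7 + 27963.80×8 + 53.76×18 + 648.93×4 + 393.19×1 = 1419.67 + 223710.4 + 967.68 + 2595.72 + 393.19 = 229086.66
P = 202752.98 / 229086.66 × 100 = 88.5049
Fisher = √(L × P) = √(88.4893 × 88.5049) = 88.4971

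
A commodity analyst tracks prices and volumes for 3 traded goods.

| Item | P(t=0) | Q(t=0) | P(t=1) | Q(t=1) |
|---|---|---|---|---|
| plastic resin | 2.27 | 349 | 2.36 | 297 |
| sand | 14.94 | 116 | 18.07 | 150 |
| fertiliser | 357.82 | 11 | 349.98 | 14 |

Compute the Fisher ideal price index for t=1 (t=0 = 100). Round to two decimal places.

104.82

Laspeyres component (base-period weights):
ΣP(t=1)Q(t=0) = 2.36×349 + 18.07×116 + 349.98×11 = 823.64 + 2096.12 + 3849.78 = 6769.54
ΣP(t=0)Q(t=0) = 2.27×349 + 14.94×116 + 357.82×11 = 792.23 + 1733.04 + 3936.02 = 6461.29
L = 6769.54 / 6461.29 × 100 = 104.7707
Paasche component (current-period weights):
ΣP(t=1)Q(t=1) = 2.36×297 + 18.07×150 + 349.98×14 = 700.92 + 2710.5 + 4899.72 = 8311.14
ΣP(t=0)Q(t=1) = 2.27×297 + 14.94×150 + 357.82×14 = 674.19 + 2241 + 5009.48 = 7924.67
P = 8311.14 / 7924.67 × 100 = 104.8768
Fisher = √(L × P) = √(104.7707 × 104.8768) = 104.8237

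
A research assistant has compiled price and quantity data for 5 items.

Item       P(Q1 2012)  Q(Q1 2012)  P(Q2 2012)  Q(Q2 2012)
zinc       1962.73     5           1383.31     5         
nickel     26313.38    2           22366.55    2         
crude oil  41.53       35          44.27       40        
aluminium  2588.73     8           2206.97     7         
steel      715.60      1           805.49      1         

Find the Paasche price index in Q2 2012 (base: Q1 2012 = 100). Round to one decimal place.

84.0

Paasche price index uses current-period quantities as weights.
ΣP(Q2 2012)·Q(Q2 2012) = 1383.31×5 + 22366.55×2 + 44.27×40 + 2206.97×7 + 805.49×1 = 6916.55 + 44733.1 + 1770.8 + 15448.79 + 805.49 = 69674.73
ΣP(Q1 2012)·Q(Q2 2012) = 1962.73×5 + 26313.38×2 + 41.53×40 + 2588.73×7 + 715.60×1 = 9813.65 + 52626.76 + 1661.2 + 18121.11 + 715.6 = 82938.32
Index = 69674.73 / 82938.32 × 100 = 84.0079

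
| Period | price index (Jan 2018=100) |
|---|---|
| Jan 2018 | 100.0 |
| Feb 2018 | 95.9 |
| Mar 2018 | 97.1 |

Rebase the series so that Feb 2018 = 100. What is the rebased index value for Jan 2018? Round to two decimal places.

104.28

Rebased(Jan 2018) = 100.0 / 95.9 × 100 = 104.2753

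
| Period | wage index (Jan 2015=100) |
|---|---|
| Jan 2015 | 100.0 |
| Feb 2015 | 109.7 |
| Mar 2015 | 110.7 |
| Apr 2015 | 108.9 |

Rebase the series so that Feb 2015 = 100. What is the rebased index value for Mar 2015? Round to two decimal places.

100.91

Rebased(Mar 2015) = 110.7 / 109.7 × 100 = 100.9116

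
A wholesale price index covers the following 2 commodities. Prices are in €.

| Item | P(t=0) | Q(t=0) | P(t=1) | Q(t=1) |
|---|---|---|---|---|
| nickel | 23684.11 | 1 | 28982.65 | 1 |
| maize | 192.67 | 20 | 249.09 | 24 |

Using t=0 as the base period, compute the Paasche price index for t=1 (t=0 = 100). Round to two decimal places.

Paasche price index uses current-period quantities as weights.
ΣP(t=1)·Q(t=1) = 28982.65×1 + 249.09×24 = 28982.65 + 5978.16 = 34960.81
ΣP(t=0)·Q(t=1) = 23684.11×1 + 192.67×24 = 23684.11 + 4624.08 = 28308.19
Index = 34960.81 / 28308.19 × 100 = 123.5007

123.50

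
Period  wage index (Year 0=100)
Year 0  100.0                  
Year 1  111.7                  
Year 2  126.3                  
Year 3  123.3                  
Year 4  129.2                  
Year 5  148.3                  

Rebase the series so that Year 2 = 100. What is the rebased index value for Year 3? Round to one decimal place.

97.6

Rebased(Year 3) = 123.3 / 126.3 × 100 = 97.6247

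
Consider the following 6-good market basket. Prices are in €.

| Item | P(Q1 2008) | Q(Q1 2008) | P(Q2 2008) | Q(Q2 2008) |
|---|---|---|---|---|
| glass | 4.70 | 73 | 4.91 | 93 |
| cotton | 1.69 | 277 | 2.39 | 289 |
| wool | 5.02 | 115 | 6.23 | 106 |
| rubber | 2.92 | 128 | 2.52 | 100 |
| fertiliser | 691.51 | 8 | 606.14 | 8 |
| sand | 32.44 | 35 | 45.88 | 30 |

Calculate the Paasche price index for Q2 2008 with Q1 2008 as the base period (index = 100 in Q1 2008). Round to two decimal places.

100.37

Paasche price index uses current-period quantities as weights.
ΣP(Q2 2008)·Q(Q2 2008) = 4.91×93 + 2.39×289 + 6.23×106 + 2.52×100 + 606.14×8 + 45.88×30 = 456.63 + 690.71 + 660.38 + 252 + 4849.12 + 1376.4 = 8285.24
ΣP(Q1 2008)·Q(Q2 2008) = 4.70×93 + 1.69×289 + 5.02×106 + 2.92×100 + 691.51×8 + 32.44×30 = 437.1 + 488.41 + 532.12 + 292 + 5532.08 + 973.2 = 8254.91
Index = 8285.24 / 8254.91 × 100 = 100.3674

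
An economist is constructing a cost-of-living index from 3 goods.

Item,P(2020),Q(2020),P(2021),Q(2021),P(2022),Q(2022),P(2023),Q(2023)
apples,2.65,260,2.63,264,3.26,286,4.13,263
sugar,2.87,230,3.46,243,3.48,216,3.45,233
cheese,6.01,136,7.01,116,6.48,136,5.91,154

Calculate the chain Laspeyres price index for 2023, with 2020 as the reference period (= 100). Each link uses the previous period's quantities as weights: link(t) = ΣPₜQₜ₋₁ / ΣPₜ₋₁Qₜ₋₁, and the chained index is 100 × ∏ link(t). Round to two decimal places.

Link 2020→2021:
ΣP(2021)Q(2020) = 2.63×260 + 3.46×230 + 7.01×136 = 683.8 + 795.8 + 953.36 = 2432.96
ΣP(2020)Q(2020) = 2.65×260 + 2.87×230 + 6.01×136 = 689 + 660.1 + 817.36 = 2166.46
link = 2432.96/2166.46 = 1.123012
Link 2021→2022:
ΣP(2022)Q(2021) = 3.26×264 + 3.48×243 + 6.48×116 = 860.64 + 845.64 + 751.68 = 2457.96
ΣP(2021)Q(2021) = 2.63×264 + 3.46×243 + 7.01×116 = 694.32 + 840.78 + 813.16 = 2348.26
link = 2457.96/2348.26 = 1.046715
Link 2022→2023:
ΣP(2023)Q(2022) = 4.13×286 + 3.45×216 + 5.91×136 = 1181.18 + 745.2 + 803.76 = 2730.14
ΣP(2022)Q(2022) = 3.26×286 + 3.48×216 + 6.48×136 = 932.36 + 751.68 + 881.28 = 2565.32
link = 2730.14/2565.32 = 1.064249
Chained index = 100 × 1.123012 × 1.046715 × 1.064249 = 125.0997

125.10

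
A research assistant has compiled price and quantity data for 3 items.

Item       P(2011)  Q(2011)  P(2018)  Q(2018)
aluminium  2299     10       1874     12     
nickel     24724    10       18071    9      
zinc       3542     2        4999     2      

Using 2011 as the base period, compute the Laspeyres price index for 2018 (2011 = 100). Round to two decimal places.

75.53

Laspeyres price index uses base-period quantities as weights.
ΣP(2018)·Q(2011) = 1874×10 + 18071×10 + 4999×2 = 18740 + 180710 + 9998 = 209448
ΣP(2011)·Q(2011) = 2299×10 + 24724×10 + 3542×2 = 22990 + 247240 + 7084 = 277314
Index = 209448 / 277314 × 100 = 75.5274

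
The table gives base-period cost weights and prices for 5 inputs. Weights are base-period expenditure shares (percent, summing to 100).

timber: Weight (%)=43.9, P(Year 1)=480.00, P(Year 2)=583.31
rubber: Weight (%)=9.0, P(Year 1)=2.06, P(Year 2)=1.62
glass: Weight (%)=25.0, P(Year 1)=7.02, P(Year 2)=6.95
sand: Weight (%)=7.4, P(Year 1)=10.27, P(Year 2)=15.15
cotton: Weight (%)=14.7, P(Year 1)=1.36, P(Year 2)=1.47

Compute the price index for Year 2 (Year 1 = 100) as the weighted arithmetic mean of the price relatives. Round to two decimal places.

111.98

timber: 43.9 × (583.31/480.00) = 43.9 × 1.215229 = 53.3486
rubber: 9.0 × (1.62/2.06) = 9.0 × 0.786408 = 7.0777
glass: 25.0 × (6.95/7.02) = 25.0 × 0.990028 = 24.7507
sand: 7.4 × (15.15/10.27) = 7.4 × 1.475170 = 10.9163
cotton: 14.7 × (1.47/1.36) = 14.7 × 1.080882 = 15.8890
Index = Σ wᵢ·(p₁ᵢ/p₀ᵢ) = 53.3486 + 7.0777 + 24.7507 + 10.9163 + 15.8890 = 111.9822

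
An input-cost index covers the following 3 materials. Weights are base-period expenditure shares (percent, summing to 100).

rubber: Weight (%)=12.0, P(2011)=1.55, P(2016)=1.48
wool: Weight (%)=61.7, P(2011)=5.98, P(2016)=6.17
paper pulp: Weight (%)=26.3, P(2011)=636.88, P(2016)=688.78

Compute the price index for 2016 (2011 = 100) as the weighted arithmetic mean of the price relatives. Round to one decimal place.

103.6

rubber: 12.0 × (1.48/1.55) = 12.0 × 0.954839 = 11.4581
wool: 61.7 × (6.17/5.98) = 61.7 × 1.031773 = 63.6604
paper pulp: 26.3 × (688.78/636.88) = 26.3 × 1.081491 = 28.4432
Index = Σ wᵢ·(p₁ᵢ/p₀ᵢ) = 11.4581 + 63.6604 + 28.4432 = 103.5616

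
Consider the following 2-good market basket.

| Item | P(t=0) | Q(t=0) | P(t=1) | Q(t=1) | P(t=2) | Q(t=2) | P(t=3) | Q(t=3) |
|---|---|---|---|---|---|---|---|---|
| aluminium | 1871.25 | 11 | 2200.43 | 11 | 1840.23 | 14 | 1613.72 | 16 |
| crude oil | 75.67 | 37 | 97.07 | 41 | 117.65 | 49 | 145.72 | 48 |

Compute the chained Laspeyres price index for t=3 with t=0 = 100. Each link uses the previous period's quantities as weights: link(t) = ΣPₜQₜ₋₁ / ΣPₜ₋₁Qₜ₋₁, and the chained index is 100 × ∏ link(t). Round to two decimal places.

Link t=0→t=1:
ΣP(t=1)Q(t=0) = 2200.43×11 + 97.07×37 = 24204.73 + 3591.59 = 27796.32
ΣP(t=0)Q(t=0) = 1871.25×11 + 75.67×37 = 20583.75 + 2799.79 = 23383.54
link = 27796.32/23383.54 = 1.188713
Link t=1→t=2:
ΣP(t=2)Q(t=1) = 1840.23×11 + 117.65×41 = 20242.53 + 4823.65 = 25066.18
ΣP(t=1)Q(t=1) = 2200.43×11 + 97.07×41 = 24204.73 + 3979.87 = 28184.6
link = 25066.18/28184.6 = 0.889357
Link t=2→t=3:
ΣP(t=3)Q(t=2) = 1613.72×14 + 145.72×49 = 22592.08 + 7140.28 = 29732.36
ΣP(t=2)Q(t=2) = 1840.23×14 + 117.65×49 = 25763.22 + 5764.85 = 31528.07
link = 29732.36/31528.07 = 0.943044
Chained index = 100 × 1.188713 × 0.889357 × 0.943044 = 99.6977

99.70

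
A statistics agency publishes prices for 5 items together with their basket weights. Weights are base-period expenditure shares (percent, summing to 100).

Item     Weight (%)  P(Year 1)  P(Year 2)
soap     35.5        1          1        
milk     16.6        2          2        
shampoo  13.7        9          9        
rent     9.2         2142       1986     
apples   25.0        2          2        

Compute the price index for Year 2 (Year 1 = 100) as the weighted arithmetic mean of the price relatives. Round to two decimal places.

99.33

soap: 35.5 × (1/1) = 35.5 × 1.000000 = 35.5000
milk: 16.6 × (2/2) = 16.6 × 1.000000 = 16.6000
shampoo: 13.7 × (9/9) = 13.7 × 1.000000 = 13.7000
rent: 9.2 × (1986/2142) = 9.2 × 0.927171 = 8.5300
apples: 25.0 × (2/2) = 25.0 × 1.000000 = 25.0000
Index = Σ wᵢ·(p₁ᵢ/p₀ᵢ) = 35.5000 + 16.6000 + 13.7000 + 8.5300 + 25.0000 = 99.3300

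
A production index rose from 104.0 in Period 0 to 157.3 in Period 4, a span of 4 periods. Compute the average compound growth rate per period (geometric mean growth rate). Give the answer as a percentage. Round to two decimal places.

10.90%

Growth factor = (157.3/104.0)^(1/4) = (1.512500)^(1/4) = 1.108980
Growth rate = 1.108980 − 1 = 0.108980 = 10.8980%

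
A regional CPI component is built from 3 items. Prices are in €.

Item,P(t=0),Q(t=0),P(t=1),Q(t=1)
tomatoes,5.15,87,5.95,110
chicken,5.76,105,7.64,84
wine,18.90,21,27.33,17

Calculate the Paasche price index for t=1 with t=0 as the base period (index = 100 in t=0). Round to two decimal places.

128.38

Paasche price index uses current-period quantities as weights.
ΣP(t=1)·Q(t=1) = 5.95×110 + 7.64×84 + 27.33×17 = 654.5 + 641.76 + 464.61 = 1760.87
ΣP(t=0)·Q(t=1) = 5.15×110 + 5.76×84 + 18.90×17 = 566.5 + 483.84 + 321.3 = 1371.64
Index = 1760.87 / 1371.64 × 100 = 128.3770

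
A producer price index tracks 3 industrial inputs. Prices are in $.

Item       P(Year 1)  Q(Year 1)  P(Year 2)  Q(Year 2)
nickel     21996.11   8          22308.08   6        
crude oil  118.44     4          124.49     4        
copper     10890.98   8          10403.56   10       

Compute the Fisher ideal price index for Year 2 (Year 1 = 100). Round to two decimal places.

99.12

Laspeyres component (base-period weights):
ΣP(Year 2)Q(Year 1) = 22308.08×8 + 124.49×4 + 10403.56×8 = 178464.64 + 497.96 + 83228.48 = 262191.08
ΣP(Year 1)Q(Year 1) = 21996.11×8 + 118.44×4 + 10890.98×8 = 175968.88 + 473.76 + 87127.84 = 263570.48
L = 262191.08 / 263570.48 × 100 = 99.4766
Paasche component (current-period weights):
ΣP(Year 2)Q(Year 2) = 22308.08×6 + 124.49×4 + 10403.56×10 = 133848.48 + 497.96 + 104035.6 = 238382.04
ΣP(Year 1)Q(Year 2) = 21996.11×6 + 118.44×4 + 10890.98×10 = 131976.66 + 473.76 + 108909.8 = 241360.22
P = 238382.04 / 241360.22 × 100 = 98.7661
Fisher = √(L × P) = √(99.4766 × 98.7661) = 99.1207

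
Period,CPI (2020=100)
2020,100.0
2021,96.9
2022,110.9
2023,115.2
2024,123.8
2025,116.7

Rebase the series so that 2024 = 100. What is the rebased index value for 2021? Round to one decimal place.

Rebased(2021) = 96.9 / 123.8 × 100 = 78.2714

78.3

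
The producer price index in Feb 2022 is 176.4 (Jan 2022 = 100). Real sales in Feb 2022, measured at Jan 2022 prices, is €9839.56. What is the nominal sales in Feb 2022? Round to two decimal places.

Nominal = Real × (Index/100) = 9839.56 × (176.4/100)
        = 9839.56 × 1.764 = 17356.9838

17356.98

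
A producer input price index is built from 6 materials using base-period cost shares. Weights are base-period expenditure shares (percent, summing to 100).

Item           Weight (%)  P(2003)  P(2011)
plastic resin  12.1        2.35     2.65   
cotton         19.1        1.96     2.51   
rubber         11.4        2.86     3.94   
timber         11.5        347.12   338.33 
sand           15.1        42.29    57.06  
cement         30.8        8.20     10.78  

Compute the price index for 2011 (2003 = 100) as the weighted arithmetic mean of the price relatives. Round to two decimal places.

125.88

plastic resin: 12.1 × (2.65/2.35) = 12.1 × 1.127660 = 13.6447
cotton: 19.1 × (2.51/1.96) = 19.1 × 1.280612 = 24.4597
rubber: 11.4 × (3.94/2.86) = 11.4 × 1.377622 = 15.7049
timber: 11.5 × (338.33/347.12) = 11.5 × 0.974677 = 11.2088
sand: 15.1 × (57.06/42.29) = 15.1 × 1.349255 = 20.3738
cement: 30.8 × (10.78/8.20) = 30.8 × 1.314634 = 40.4907
Index = Σ wᵢ·(p₁ᵢ/p₀ᵢ) = 13.6447 + 24.4597 + 15.7049 + 11.2088 + 20.3738 + 40.4907 = 125.8825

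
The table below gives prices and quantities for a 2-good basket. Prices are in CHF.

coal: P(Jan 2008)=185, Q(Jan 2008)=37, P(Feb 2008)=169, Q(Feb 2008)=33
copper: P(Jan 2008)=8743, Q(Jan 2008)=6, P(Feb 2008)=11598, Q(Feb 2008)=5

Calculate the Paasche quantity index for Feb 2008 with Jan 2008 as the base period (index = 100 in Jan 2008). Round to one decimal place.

Paasche quantity index uses current-period prices as weights.
ΣP(Feb 2008)·Q(Feb 2008) = 169×33 + 11598×5 = 5577 + 57990 = 63567
ΣP(Feb 2008)·Q(Jan 2008) = 169×37 + 11598×6 = 6253 + 69588 = 75841
Index = 63567 / 75841 × 100 = 83.8161

83.8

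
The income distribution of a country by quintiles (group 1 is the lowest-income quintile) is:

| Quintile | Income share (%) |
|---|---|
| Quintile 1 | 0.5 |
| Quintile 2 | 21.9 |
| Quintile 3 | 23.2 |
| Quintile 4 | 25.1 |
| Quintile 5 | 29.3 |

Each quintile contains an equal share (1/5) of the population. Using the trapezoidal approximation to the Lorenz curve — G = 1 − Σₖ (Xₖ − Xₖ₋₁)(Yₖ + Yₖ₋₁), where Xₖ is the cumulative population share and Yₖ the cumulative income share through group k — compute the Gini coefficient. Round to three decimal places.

0.243

Cumulative income shares Yₖ: 0.0050, 0.2240, 0.4560, 0.7070, 1.0000
Σ (Xₖ−Xₖ₋₁)(Yₖ+Yₖ₋₁) = (1/5)(0.0050+0.0000) + (1/5)(0.2240+0.0050) + (1/5)(0.4560+0.2240) + (1/5)(0.7070+0.4560) + (1/5)(1.0000+0.7070)
  = 0.0010 + 0.0458 + 0.1360 + 0.2326 + 0.3414 = 0.7568
G = 1 − 0.7568 = 0.2432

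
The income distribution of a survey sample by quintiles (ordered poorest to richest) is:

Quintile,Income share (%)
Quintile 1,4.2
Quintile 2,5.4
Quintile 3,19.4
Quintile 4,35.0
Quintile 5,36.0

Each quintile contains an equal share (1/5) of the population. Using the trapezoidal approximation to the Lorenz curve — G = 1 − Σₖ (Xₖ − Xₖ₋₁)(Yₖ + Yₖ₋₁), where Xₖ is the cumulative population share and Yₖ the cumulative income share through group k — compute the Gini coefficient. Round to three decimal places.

Cumulative income shares Yₖ: 0.0420, 0.0960, 0.2900, 0.6400, 1.0000
Σ (Xₖ−Xₖ₋₁)(Yₖ+Yₖ₋₁) = (1/5)(0.0420+0.0000) + (1/5)(0.0960+0.0420) + (1/5)(0.2900+0.0960) + (1/5)(0.6400+0.2900) + (1/5)(1.0000+0.6400)
  = 0.0084 + 0.0276 + 0.0772 + 0.1860 + 0.3280 = 0.6272
G = 1 − 0.6272 = 0.3728

0.373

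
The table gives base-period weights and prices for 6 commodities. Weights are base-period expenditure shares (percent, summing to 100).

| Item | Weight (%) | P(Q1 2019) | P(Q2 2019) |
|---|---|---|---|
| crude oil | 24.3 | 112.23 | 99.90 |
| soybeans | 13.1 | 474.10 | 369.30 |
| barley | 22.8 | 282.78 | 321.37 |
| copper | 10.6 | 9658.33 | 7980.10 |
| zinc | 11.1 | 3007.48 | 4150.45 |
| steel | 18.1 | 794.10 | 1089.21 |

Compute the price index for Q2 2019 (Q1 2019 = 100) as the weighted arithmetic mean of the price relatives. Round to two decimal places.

106.65

crude oil: 24.3 × (99.90/112.23) = 24.3 × 0.890136 = 21.6303
soybeans: 13.1 × (369.30/474.10) = 13.1 × 0.778950 = 10.2042
barley: 22.8 × (321.37/282.78) = 22.8 × 1.136467 = 25.9114
copper: 10.6 × (7980.10/9658.33) = 10.6 × 0.826240 = 8.7581
zinc: 11.1 × (4150.45/3007.48) = 11.1 × 1.380042 = 15.3185
steel: 18.1 × (1089.21/794.10) = 18.1 × 1.371628 = 24.8265
Index = Σ wᵢ·(p₁ᵢ/p₀ᵢ) = 21.6303 + 10.2042 + 25.9114 + 8.7581 + 15.3185 + 24.8265 = 106.6491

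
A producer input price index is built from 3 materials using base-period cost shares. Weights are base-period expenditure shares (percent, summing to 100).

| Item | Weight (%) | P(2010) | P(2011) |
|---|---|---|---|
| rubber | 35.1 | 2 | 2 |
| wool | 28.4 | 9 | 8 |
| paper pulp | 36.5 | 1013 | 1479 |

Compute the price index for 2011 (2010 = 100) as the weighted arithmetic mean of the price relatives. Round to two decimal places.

113.64

rubber: 35.1 × (2/2) = 35.1 × 1.000000 = 35.1000
wool: 28.4 × (8/9) = 28.4 × 0.888889 = 25.2444
paper pulp: 36.5 × (1479/1013) = 36.5 × 1.460020 = 53.2907
Index = Σ wᵢ·(p₁ᵢ/p₀ᵢ) = 35.1000 + 25.2444 + 53.2907 = 113.6352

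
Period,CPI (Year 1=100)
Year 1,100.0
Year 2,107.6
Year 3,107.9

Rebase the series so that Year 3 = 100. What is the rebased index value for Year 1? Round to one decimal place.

Rebased(Year 1) = 100.0 / 107.9 × 100 = 92.6784

92.7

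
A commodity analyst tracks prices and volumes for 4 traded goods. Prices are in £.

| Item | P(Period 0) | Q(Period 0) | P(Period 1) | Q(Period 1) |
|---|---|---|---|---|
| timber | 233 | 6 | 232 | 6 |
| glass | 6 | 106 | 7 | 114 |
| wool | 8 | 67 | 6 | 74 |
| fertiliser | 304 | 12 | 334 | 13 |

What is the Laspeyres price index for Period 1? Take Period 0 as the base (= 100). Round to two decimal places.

Laspeyres price index uses base-period quantities as weights.
ΣP(Period 1)·Q(Period 0) = 232×6 + 7×106 + 6×67 + 334×12 = 1392 + 742 + 402 + 4008 = 6544
ΣP(Period 0)·Q(Period 0) = 233×6 + 6×106 + 8×67 + 304×12 = 1398 + 636 + 536 + 3648 = 6218
Index = 6544 / 6218 × 100 = 105.2428

105.24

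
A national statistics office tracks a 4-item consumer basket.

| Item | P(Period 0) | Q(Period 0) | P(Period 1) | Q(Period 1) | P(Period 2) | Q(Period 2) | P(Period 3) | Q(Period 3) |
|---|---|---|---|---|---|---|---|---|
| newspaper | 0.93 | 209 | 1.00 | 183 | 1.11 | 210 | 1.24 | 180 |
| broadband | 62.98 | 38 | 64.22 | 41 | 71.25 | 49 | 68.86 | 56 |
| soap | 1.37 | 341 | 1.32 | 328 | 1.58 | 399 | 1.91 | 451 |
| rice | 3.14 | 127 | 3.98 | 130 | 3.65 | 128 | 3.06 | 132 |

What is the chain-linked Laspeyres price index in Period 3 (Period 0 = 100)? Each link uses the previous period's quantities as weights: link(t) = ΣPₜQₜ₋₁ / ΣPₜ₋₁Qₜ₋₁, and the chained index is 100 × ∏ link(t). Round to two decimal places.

Link Period 0→Period 1:
ΣP(Period 1)Q(Period 0) = 1.00×209 + 64.22×38 + 1.32×341 + 3.98×127 = 209 + 2440.36 + 450.12 + 505.46 = 3604.94
ΣP(Period 0)Q(Period 0) = 0.93×209 + 62.98×38 + 1.37×341 + 3.14×127 = 194.37 + 2393.24 + 467.17 + 398.78 = 3453.56
link = 3604.94/3453.56 = 1.043833
Link Period 1→Period 2:
ΣP(Period 2)Q(Period 1) = 1.11×183 + 71.25×41 + 1.58×328 + 3.65×130 = 203.13 + 2921.25 + 518.24 + 474.5 = 4117.12
ΣP(Period 1)Q(Period 1) = 1.00×183 + 64.22×41 + 1.32×328 + 3.98×130 = 183 + 2633.02 + 432.96 + 517.4 = 3766.38
link = 4117.12/3766.38 = 1.093124
Link Period 2→Period 3:
ΣP(Period 3)Q(Period 2) = 1.24×210 + 68.86×49 + 1.91×399 + 3.06×128 = 260.4 + 3374.14 + 762.09 + 391.68 = 4788.31
ΣP(Period 2)Q(Period 2) = 1.11×210 + 71.25×49 + 1.58×399 + 3.65×128 = 233.1 + 3491.25 + 630.42 + 467.2 = 4821.97
link = 4788.31/4821.97 = 0.993019
Chained index = 100 × 1.043833 × 1.093124 × 0.993019 = 113.3074

113.31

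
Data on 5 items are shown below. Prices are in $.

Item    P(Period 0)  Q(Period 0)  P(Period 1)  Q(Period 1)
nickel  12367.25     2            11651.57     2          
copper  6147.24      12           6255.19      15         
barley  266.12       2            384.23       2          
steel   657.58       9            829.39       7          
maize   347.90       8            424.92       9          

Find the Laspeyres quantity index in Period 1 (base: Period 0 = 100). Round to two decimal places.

116.22

Laspeyres quantity index uses base-period prices as weights.
ΣP(Period 0)·Q(Period 1) = 12367.25×2 + 6147.24×15 + 266.12×2 + 657.58×7 + 347.90×9 = 24734.5 + 92208.6 + 532.24 + 4603.06 + 3131.1 = 125209.5
ΣP(Period 0)·Q(Period 0) = 12367.25×2 + 6147.24×12 + 266.12×2 + 657.58×9 + 347.90×8 = 24734.5 + 73766.88 + 532.24 + 5918.22 + 2783.2 = 107735.04
Index = 125209.5 / 107735.04 × 100 = 116.2198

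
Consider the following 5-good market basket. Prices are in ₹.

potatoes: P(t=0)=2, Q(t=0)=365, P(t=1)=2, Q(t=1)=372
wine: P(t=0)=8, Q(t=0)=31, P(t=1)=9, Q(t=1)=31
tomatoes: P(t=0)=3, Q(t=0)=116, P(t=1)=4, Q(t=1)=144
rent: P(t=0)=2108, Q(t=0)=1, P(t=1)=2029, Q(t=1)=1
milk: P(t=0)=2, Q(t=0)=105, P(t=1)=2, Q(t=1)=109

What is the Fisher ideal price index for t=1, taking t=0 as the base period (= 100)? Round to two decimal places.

102.21

Laspeyres component (base-period weights):
ΣP(t=1)Q(t=0) = 2×365 + 9×31 + 4×116 + 2029×1 + 2×105 = 730 + 279 + 464 + 2029 + 210 = 3712
ΣP(t=0)Q(t=0) = 2×365 + 8×31 + 3×116 + 2108×1 + 2×105 = 730 + 248 + 348 + 2108 + 210 = 3644
L = 3712 / 3644 × 100 = 101.8661
Paasche component (current-period weights):
ΣP(t=1)Q(t=1) = 2×372 + 9×31 + 4×144 + 2029×1 + 2×109 = 744 + 279 + 576 + 2029 + 218 = 3846
ΣP(t=0)Q(t=1) = 2×372 + 8×31 + 3×144 + 2108×1 + 2×109 = 744 + 248 + 432 + 2108 + 218 = 3750
P = 3846 / 3750 × 100 = 102.5600
Fisher = √(L × P) = √(101.8661 × 102.5600) = 102.2125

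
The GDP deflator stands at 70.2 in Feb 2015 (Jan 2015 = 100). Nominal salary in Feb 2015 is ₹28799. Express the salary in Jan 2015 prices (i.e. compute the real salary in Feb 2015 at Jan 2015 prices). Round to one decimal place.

Real = Nominal ÷ (Index/100) = 28799 ÷ (70.2/100)
     = 28799 ÷ 0.702 = 41024.2165

41024.2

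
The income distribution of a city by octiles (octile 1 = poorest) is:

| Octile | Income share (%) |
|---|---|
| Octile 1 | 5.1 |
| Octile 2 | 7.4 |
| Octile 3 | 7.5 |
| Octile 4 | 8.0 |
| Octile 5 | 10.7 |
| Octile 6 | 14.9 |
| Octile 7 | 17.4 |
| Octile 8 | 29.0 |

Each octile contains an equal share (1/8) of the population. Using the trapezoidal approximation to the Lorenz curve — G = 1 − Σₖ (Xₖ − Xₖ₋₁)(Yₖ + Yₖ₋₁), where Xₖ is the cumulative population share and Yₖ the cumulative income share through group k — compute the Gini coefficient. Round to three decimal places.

Cumulative income shares Yₖ: 0.0510, 0.1250, 0.2000, 0.2800, 0.3870, 0.5360, 0.7100, 1.0000
Σ (Xₖ−Xₖ₋₁)(Yₖ+Yₖ₋₁) = (1/8)(0.0510+0.0000) + (1/8)(0.1250+0.0510) + (1/8)(0.2000+0.1250) + (1/8)(0.2800+0.2000) + (1/8)(0.3870+0.2800) + (1/8)(0.5360+0.3870) + (1/8)(0.7100+0.5360) + (1/8)(1.0000+0.7100)
  = 0.0064 + 0.0220 + 0.0406 + 0.0600 + 0.0834 + 0.1154 + 0.1557 + 0.2137 = 0.6973
G = 1 − 0.6973 = 0.3027

0.303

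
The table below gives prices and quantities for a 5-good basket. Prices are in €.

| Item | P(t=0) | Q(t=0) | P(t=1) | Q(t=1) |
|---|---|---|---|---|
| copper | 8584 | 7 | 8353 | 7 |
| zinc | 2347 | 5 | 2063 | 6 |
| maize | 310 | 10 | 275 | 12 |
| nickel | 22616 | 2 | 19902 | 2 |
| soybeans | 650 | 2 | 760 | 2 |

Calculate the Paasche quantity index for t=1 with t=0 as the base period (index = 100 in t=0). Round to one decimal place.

Paasche quantity index uses current-period prices as weights.
ΣP(t=1)·Q(t=1) = 8353×7 + 2063×6 + 275×12 + 19902×2 + 760×2 = 58471 + 12378 + 3300 + 39804 + 1520 = 115473
ΣP(t=1)·Q(t=0) = 8353×7 + 2063×5 + 275×10 + 19902×2 + 760×2 = 58471 + 10315 + 2750 + 39804 + 1520 = 112860
Index = 115473 / 112860 × 100 = 102.3153

102.3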